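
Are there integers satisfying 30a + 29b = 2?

Step 1: Compute gcd(30, 29).
gcd(30, 29) = 1

Step 2: Check divisibility.
Does 1 divide 2? 2 = 1 x 2, so yes.

By the theorem on linear Diophantine equations, 30a + 29b = 2 has integer solutions if and only if gcd(30, 29) divides 2. Since 1 | 2, solutions exist.

Yes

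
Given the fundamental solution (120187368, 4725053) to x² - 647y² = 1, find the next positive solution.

Solutions to x² - Dy² = 1 are generated by powers of (x₀ + y₀√D).
The next solution satisfies x₁ + y₁√647 = (x₀ + y₀√647)², giving:
x₁ = x₀² + 647y₀² = 120187368² + 647·4725053² = 14445003426767424 + 14445003426767423 = 28890006853534847
y₁ = 2x₀y₀ = 2·120187368·4725053 = 1135783367461008

Verify: 28890006853534847² - 647·1135783367461008² = 834632495997290430599899043313409 - 834632495997290430599899043313408 = 1 ✓

x = 28890006853534847, y = 1135783367461008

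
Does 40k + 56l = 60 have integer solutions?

Step 1: Compute gcd(40, 56).
gcd(40, 56) = 8

Step 2: Check divisibility.
Does 8 divide 60? 60 = 8 x 7 + 4, so no.

By the theorem on linear Diophantine equations, 40k + 56l = 60 has integer solutions if and only if gcd(40, 56) divides 60. Since 8 does not divide 60, no solutions exist.

No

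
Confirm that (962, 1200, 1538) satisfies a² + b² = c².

Compute a² + b² = 962² + 1200² = 925444 + 1440000 = 2365444
Compute c² = 1538² = 2365444
Since 2365444 = 2365444, confirmed.

Yes, it is a Pythagorean triple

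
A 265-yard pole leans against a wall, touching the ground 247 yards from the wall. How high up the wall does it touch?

The ladder, wall, and ground form a right triangle with hypotenuse 265 and one leg 247.
By the Pythagorean theorem: h² = 265² - 247² = 70225 - 61009 = 9216
h = √9216 = 96 yards

96 yards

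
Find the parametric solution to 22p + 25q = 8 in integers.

Step 1: Compute gcd(22, 25) = 1.
Since 1 divides 8, solutions exist.

Step 2: Find a particular solution using extended Euclidean algorithm.
We get p₀ = 64, q₀ = -56.
Check: 22*64 + 25*-56 = 8 = 8 ✓

Step 3: Write the general solution.
p = 64 + (25/1)t = 64 + 25t
q = -56 - (22/1)t = -56 - 22t
for any integer t.

p = 64 + 25t, q = -56 - 22t for integer t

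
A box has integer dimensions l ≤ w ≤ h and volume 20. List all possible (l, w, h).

Iterate l from 1 to ⌊20^(1/3)⌋. For each l dividing 20, iterate w ≥ l with w dividing 20/l, and set h = 20/(l·w).
Triples found (4): (1×1×20), (1×2×10), (1×4×5), (2×2×5)

(1×1×20), (1×2×10), (1×4×5), (2×2×5)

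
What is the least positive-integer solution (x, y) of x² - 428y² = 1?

We seek the smallest positive integers (x, y) with x² - 428y² = 1, i.e., x² = 428y² + 1.
Try successive y values:
y = 1: x² = 428·1² + 1 = 429, not a perfect square
y = 2: x² = 428·2² + 1 = 1713, not a perfect square
y = 3: x² = 428·3² + 1 = 3853, not a perfect square
... continuing the search (or via continued fractions) ...
y = 89466: x² = 428·89466² + 1 = 3425782686769, x = 1850887 ✓

Verify: 1850887² - 428·89466² = 3425782686769 - 3425782686768 = 1 ✓

x = 1850887, y = 89466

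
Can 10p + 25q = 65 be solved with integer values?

Step 1: Compute gcd(10, 25).
gcd(10, 25) = 5

Step 2: Check divisibility.
Does 5 divide 65? 65 = 5 x 13, so yes.

By the theorem on linear Diophantine equations, 10p + 25q = 65 has integer solutions if and only if gcd(10, 25) divides 65. Since 5 | 65, solutions exist.

Yes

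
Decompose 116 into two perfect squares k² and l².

We need to find integers k, l > 0 such that k² + l² = 116.
Trying k = 4: l² = 116 - 4² = 116 - 16 = 100
l = 10
Check: 4² + 10² = 16 + 100 = 116 ✓

116 = 4² + 10²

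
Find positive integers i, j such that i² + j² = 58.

Search for i with 58 - i² a perfect square.
i = 3: 58 - 3² = 58 - 9 = 49 = 7² ✓
So i = 3, j = 7.

i = 3, j = 7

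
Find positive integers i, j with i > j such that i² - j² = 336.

Factor: i² - j² = (i+j)(i-j) = 336.
We need two factors of 336 with the same parity.
Use i+j = 168 and i-j = 2 (product 168·2 = 336).
Adding: 2i = 170, so i = 85.
Subtracting: 2j = 166, so j = 83.
Check: 85² - 83² = 7225 - 6889 = 336 ✓

i = 85, j = 83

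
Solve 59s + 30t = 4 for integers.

Step 1: Check solvability.
gcd(59, 30) = 1
Since 1 divides 4, solutions exist.

Step 2: Apply extended Euclidean algorithm to find gcd.
We find integers such that 59*x0 + 30*y0 = 1

Step 3: Scale the particular solution.
Multiply by 4/1 = 4:
s = -4, t = 8

Step 4: Verify.
59*(-4) + 30*(8) = 4 = 4 ✓

s = -4, t = 8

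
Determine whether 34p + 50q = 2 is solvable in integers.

Step 1: Compute gcd(34, 50).
gcd(34, 50) = 2

Step 2: Check divisibility.
Does 2 divide 2? 2 = 2 x 1, so yes.

By the theorem on linear Diophantine equations, 34p + 50q = 2 has integer solutions if and only if gcd(34, 50) divides 2. Since 2 | 2, solutions exist.

Yes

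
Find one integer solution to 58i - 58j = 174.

Step 1: Check solvability.
gcd(58, 58) = 58
Since 58 divides 174, solutions exist.

Step 2: Apply extended Euclidean algorithm to find gcd.
We find integers such that 58*x0 + 58*y0 = 58

Step 3: Scale the particular solution.
Multiply by 174/58 = 3:
i = 0, j = -3

Step 4: Verify.
58*(0) - 58*(-3) = 174 = 174 ✓

i = 0, j = -3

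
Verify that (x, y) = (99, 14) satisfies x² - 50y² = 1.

Compute x² = 99² = 9801
Compute 50y² = 50·14² = 50·196 = 9800
x² - 50y² = 9801 - 9800 = 1
Since this equals 1, (99, 14) is a solution.

Yes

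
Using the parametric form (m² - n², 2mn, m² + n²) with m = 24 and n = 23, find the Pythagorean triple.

a = m² - n² = 576 - 529 = 47
b = 2mn = 2·24·23 = 1104
c = m² + n² = 576 + 529 = 1105
Verify: 47² + 1104² = 2209 + 1218816 = 1221025 = 1105² ✓

(47, 1104, 1105)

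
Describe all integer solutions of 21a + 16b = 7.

Step 1: Compute gcd(21, 16) = 1.
Since 1 divides 7, solutions exist.

Step 2: Find a particular solution using extended Euclidean algorithm.
We get a₀ = -21, b₀ = 28.
Check: 21*-21 + 16*28 = 7 = 7 ✓

Step 3: Write the general solution.
a = -21 + (16/1)t = -21 + 16t
b = 28 - (21/1)t = 28 - 21t
for any integer t.

a = -21 + 16t, b = 28 - 21t for integer t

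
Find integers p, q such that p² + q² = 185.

We need to find integers p, q > 0 such that p² + q² = 185.
Trying p = 4: q² = 185 - 4² = 185 - 16 = 169
q = 13
Check: 4² + 13² = 16 + 169 = 185 ✓

185 = 4² + 13²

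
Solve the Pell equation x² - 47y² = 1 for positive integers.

We seek the smallest positive integers (x, y) with x² - 47y² = 1, i.e., x² = 47y² + 1.
Try successive y values:
y = 1: x² = 47·1² + 1 = 48, not a perfect square
y = 2: x² = 47·2² + 1 = 189, not a perfect square
y = 3: x² = 47·3² + 1 = 424, not a perfect square
... continuing the search (or via continued fractions) ...
y = 7: x² = 47·7² + 1 = 2304, x = 48 ✓

Verify: 48² - 47·7² = 2304 - 2303 = 1 ✓

x = 48, y = 7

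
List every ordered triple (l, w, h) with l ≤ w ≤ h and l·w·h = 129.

Iterate l from 1 to ⌊129^(1/3)⌋. For each l dividing 129, iterate w ≥ l with w dividing 129/l, and set h = 129/(l·w).
Triples found (2): (1×1×129), (1×3×43)

(1×1×129), (1×3×43)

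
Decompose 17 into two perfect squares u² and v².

We need to find integers u, v > 0 such that u² + v² = 17.
Trying u = 1: v² = 17 - 1² = 17 - 1 = 16
v = 4
Check: 1² + 4² = 1 + 16 = 17 ✓

17 = 1² + 4²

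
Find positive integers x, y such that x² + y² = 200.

Search for x with 200 - x² a perfect square.
x = 2: 200 - 2² = 200 - 4 = 196 = 14² ✓
So x = 2, y = 14.

x = 2, y = 14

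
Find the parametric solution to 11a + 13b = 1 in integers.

Step 1: Compute gcd(11, 13) = 1.
Since 1 divides 1, solutions exist.

Step 2: Find a particular solution using extended Euclidean algorithm.
We get a₀ = 6, b₀ = -5.
Check: 11*6 + 13*-5 = 1 = 1 ✓

Step 3: Write the general solution.
a = 6 + (13/1)t = 6 + 13t
b = -5 - (11/1)t = -5 - 11t
for any integer t.

a = 6 + 13t, b = -5 - 11t for integer t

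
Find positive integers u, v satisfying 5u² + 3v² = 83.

Try small values of u and check whether (83 - 5u²)/3 is a perfect square.
u = 4: 5·4² = 80, so 3v² = 83 - 80 = 3, giving v² = 1, v = 1.
Check: 5·4² + 3·1² = 80 + 3 = 83 ✓

u = 4, v = 1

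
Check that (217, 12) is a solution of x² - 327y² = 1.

Compute x² = 217² = 47089
Compute 327y² = 327·12² = 327·144 = 47088
x² - 327y² = 47089 - 47088 = 1
Since this equals 1, (217, 12) is a solution.

Yes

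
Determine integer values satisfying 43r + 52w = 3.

Step 1: Check solvability.
gcd(43, 52) = 1
Since 1 divides 3, solutions exist.

Step 2: Apply extended Euclidean algorithm to find gcd.
We find integers such that 43*x0 + 52*y0 = 1

Step 3: Scale the particular solution.
Multiply by 3/1 = 3:
r = 69, w = -57

Step 4: Verify.
43*(69) + 52*(-57) = 3 = 3 ✓

r = 69, w = -57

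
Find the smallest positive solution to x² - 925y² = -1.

We need x² = 925y² - 1. Try successive y:
y = 1: x² = 925·1² - 1 = 924, not a perfect square
y = 2: x² = 925·2² - 1 = 3699, not a perfect square
y = 3: x² = 925·3² - 1 = 8324, not a perfect square
...
y = 29: x² = 925·29² - 1 = 777924 = 882² ✓
Check: 882² - 925·29² = 777924 - 777925 = -1 ✓

x = 882, y = 29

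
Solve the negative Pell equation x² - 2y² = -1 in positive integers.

We need x² = 2y² - 1. Try successive y:
y = 1: x² = 2·1² - 1 = 1 = 1² ✓
Check: 1² - 2·1² = 1 - 2 = -1 ✓

x = 1, y = 1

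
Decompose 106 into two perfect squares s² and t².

We need to find integers s, t > 0 such that s² + t² = 106.
Trying s = 5: t² = 106 - 5² = 106 - 25 = 81
t = 9
Check: 5² + 9² = 25 + 81 = 106 ✓

106 = 5² + 9²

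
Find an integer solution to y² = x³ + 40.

Try small integer x values and check whether x³ + 40 is a perfect square.
x = 6: x³ + 40 = 6³ + 40 = 216 + 40 = 256
Is 256 a perfect square? 16² = 256 ✓
So (x, y) = (6, -16) is a solution.

x = 6, y = -16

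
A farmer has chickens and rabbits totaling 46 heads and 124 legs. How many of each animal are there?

Let c = chickens, r = rabbits.
Heads: c + r = 46
Legs: 2c + 4r = 124
From the first equation, c = 46 - r. Substitute:
2(46 - r) + 4r = 124
92 + 2r = 124
r = (124 - 92)/2 = 16
c = 46 - 16 = 30

Chickens: 30, Rabbits: 16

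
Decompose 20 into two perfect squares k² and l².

We need to find integers k, l > 0 such that k² + l² = 20.
Trying k = 2: l² = 20 - 2² = 20 - 4 = 16
l = 4
Check: 2² + 4² = 4 + 16 = 20 ✓

20 = 2² + 4²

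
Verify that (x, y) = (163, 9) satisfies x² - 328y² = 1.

Compute x² = 163² = 26569
Compute 328y² = 328·9² = 328·81 = 26568
x² - 328y² = 26569 - 26568 = 1
Since this equals 1, (163, 9) is a solution.

Yes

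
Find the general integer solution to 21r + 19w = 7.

Step 1: Compute gcd(21, 19) = 1.
Since 1 divides 7, solutions exist.

Step 2: Find a particular solution using extended Euclidean algorithm.
We get r₀ = -63, w₀ = 70.
Check: 21*-63 + 19*70 = 7 = 7 ✓

Step 3: Write the general solution.
r = -63 + (19/1)t = -63 + 19t
w = 70 - (21/1)t = 70 - 21t
for any integer t.

r = -63 + 19t, w = 70 - 21t for integer t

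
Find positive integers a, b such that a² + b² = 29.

Search for a with 29 - a² a perfect square.
a = 2: 29 - 2² = 29 - 4 = 25 = 5² ✓
So a = 2, b = 5.

a = 2, b = 5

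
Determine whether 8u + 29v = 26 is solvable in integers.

Step 1: Compute gcd(8, 29).
gcd(8, 29) = 1

Step 2: Check divisibility.
Does 1 divide 26? 26 = 1 x 26, so yes.

By the theorem on linear Diophantine equations, 8u + 29v = 26 has integer solutions if and only if gcd(8, 29) divides 26. Since 1 | 26, solutions exist.

Yes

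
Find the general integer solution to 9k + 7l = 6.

Step 1: Compute gcd(9, 7) = 1.
Since 1 divides 6, solutions exist.

Step 2: Find a particular solution using extended Euclidean algorithm.
We get k₀ = -18, l₀ = 24.
Check: 9*-18 + 7*24 = 6 = 6 ✓

Step 3: Write the general solution.
k = -18 + (7/1)t = -18 + 7t
l = 24 - (9/1)t = 24 - 9t
for any integer t.

k = -18 + 7t, l = 24 - 9t for integer t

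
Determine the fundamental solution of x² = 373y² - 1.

We need x² = 373y² - 1. Try successive y:
y = 1: x² = 373·1² - 1 = 372, not a perfect square
y = 2: x² = 373·2² - 1 = 1491, not a perfect square
y = 3: x² = 373·3² - 1 = 3356, not a perfect square
...
y = 265: x² = 373·265² - 1 = 26193924 = 5118² ✓
Check: 5118² - 373·265² = 26193924 - 26193925 = -1 ✓

x = 5118, y = 265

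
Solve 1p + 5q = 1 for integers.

Step 1: Check solvability.
gcd(1, 5) = 1
Since 1 divides 1, solutions exist.

Step 2: Apply extended Euclidean algorithm to find gcd.
We find integers such that 1*x0 + 5*y0 = 1

Step 3: Scale the particular solution.
Multiply by 1/1 = 1:
p = 1, q = 0

Step 4: Verify.
1*(1) + 5*(0) = 1 = 1 ✓

p = 1, q = 0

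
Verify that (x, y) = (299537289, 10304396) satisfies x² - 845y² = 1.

Compute x² = 299537289² = 89722587501469521
Compute 845y² = 845·10304396² = 845·106180576924816 = 89722587501469520
x² - 845y² = 89722587501469521 - 89722587501469520 = 1
Since this equals 1, (299537289, 10304396) is a solution.

Yes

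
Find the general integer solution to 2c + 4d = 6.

Step 1: Compute gcd(2, 4) = 2.
Since 2 divides 6, solutions exist.

Step 2: Find a particular solution using extended Euclidean algorithm.
We get c₀ = 3, d₀ = 0.
Check: 2*3 + 4*0 = 6 = 6 ✓

Step 3: Write the general solution.
c = 3 + (4/2)t = 3 + 2t
d = 0 - (2/2)t = 0 - 1t
for any integer t.

c = 3 + 2t, d = 0 - 1t for integer t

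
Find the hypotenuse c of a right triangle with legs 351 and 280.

c² = a² + b² = 351² + 280² = 123201 + 78400 = 201601
c = sqrt(201601) = 449

449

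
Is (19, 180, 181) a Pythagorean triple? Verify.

Compute a² + b² = 19² + 180² = 361 + 32400 = 32761
Compute c² = 181² = 32761
Since 32761 = 32761, confirmed.

Yes, it is a Pythagorean triple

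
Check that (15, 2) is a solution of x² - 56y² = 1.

Compute x² = 15² = 225
Compute 56y² = 56·2² = 56·4 = 224
x² - 56y² = 225 - 224 = 1
Since this equals 1, (15, 2) is a solution.

Yes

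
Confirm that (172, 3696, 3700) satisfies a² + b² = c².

Compute a² + b² = 172² + 3696² = 29584 + 13660416 = 13690000
Compute c² = 3700² = 13690000
Since 13690000 = 13690000, confirmed.

Yes, it is a Pythagorean triple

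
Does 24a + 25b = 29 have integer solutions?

Step 1: Compute gcd(24, 25).
gcd(24, 25) = 1

Step 2: Check divisibility.
Does 1 divide 29? 29 = 1 x 29, so yes.

By the theorem on linear Diophantine equations, 24a + 25b = 29 has integer solutions if and only if gcd(24, 25) divides 29. Since 1 | 29, solutions exist.

Yes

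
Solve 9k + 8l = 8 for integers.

Step 1: Check solvability.
gcd(9, 8) = 1
Since 1 divides 8, solutions exist.

Step 2: Apply extended Euclidean algorithm to find gcd.
We find integers such that 9*x0 + 8*y0 = 1

Step 3: Scale the particular solution.
Multiply by 8/1 = 8:
k = 8, l = -8

Step 4: Verify.
9*(8) + 8*(-8) = 8 = 8 ✓

k = 8, l = -8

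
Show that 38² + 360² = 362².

Compute a² + b² = 38² + 360² = 1444 + 129600 = 131044
Compute c² = 362² = 131044
Since 131044 = 131044, confirmed.

Yes, it is a Pythagorean triple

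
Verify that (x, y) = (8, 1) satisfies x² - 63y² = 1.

Compute x² = 8² = 64
Compute 63y² = 63·1² = 63·1 = 63
x² - 63y² = 64 - 63 = 1
Since this equals 1, (8, 1) is a solution.

Yes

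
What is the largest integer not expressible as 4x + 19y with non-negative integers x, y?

For two coprime denominations a and b, the Frobenius number (largest value not representable as a non-negative combination) is ab - a - b.
Here gcd(4, 19) = 1, so they are coprime.
F(4, 19) = 4·19 - 4 - 19 = 76 - 23 = 53

53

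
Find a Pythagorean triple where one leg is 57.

We need the other leg and hypotenuse such that 57² + x² = c².
Take x = 540, c = 543: 57² + 540² = 3249 + 291600 = 294849 = 543² ✓
Triple: (57, 540, 543)

(57, 540, 543)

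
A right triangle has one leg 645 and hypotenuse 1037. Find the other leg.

b² = c² - a² = 1075369 - 416025 = 659344
b = 812

812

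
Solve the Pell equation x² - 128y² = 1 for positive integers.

We seek the smallest positive integers (x, y) with x² - 128y² = 1, i.e., x² = 128y² + 1.
Try successive y values:
y = 1: x² = 128·1² + 1 = 129, not a perfect square
y = 2: x² = 128·2² + 1 = 513, not a perfect square
y = 3: x² = 128·3² + 1 = 1153, not a perfect square
... continuing the search (or via continued fractions) ...
y = 51: x² = 128·51² + 1 = 332929, x = 577 ✓

Verify: 577² - 128·51² = 332929 - 332928 = 1 ✓

x = 577, y = 51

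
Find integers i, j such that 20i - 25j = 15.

Step 1: Check solvability.
gcd(20, 25) = 5
Since 5 divides 15, solutions exist.

Step 2: Apply extended Euclidean algorithm to find gcd.
We find integers such that 20*x0 + 25*y0 = 5

Step 3: Scale the particular solution.
Multiply by 15/5 = 3:
i = -3, j = -3

Step 4: Verify.
20*(-3) - 25*(-3) = 15 = 15 ✓

i = -3, j = -3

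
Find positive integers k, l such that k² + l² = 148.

Search for k with 148 - k² a perfect square.
k = 2: 148 - 2² = 148 - 4 = 144 = 12² ✓
So k = 2, l = 12.

k = 2, l = 12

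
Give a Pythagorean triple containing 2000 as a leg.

We need the other leg and hypotenuse such that 2000² + x² = c².
Take x = 2805, c = 3445: 2000² + 2805² = 4000000 + 7868025 = 11868025 = 3445² ✓
Triple: (2805, 2000, 3445)

(2805, 2000, 3445)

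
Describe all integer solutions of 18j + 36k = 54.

Step 1: Compute gcd(18, 36) = 18.
Since 18 divides 54, solutions exist.

Step 2: Find a particular solution using extended Euclidean algorithm.
We get j₀ = 3, k₀ = 0.
Check: 18*3 + 36*0 = 54 = 54 ✓

Step 3: Write the general solution.
j = 3 + (36/18)t = 3 + 2t
k = 0 - (18/18)t = 0 - 1t
for any integer t.

j = 3 + 2t, k = 0 - 1t for integer t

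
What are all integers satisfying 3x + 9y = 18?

Step 1: Compute gcd(3, 9) = 3.
Since 3 divides 18, solutions exist.

Step 2: Find a particular solution using extended Euclidean algorithm.
We get x₀ = 6, y₀ = 0.
Check: 3*6 + 9*0 = 18 = 18 ✓

Step 3: Write the general solution.
x = 6 + (9/3)t = 6 + 3t
y = 0 - (3/3)t = 0 - 1t
for any integer t.

x = 6 + 3t, y = 0 - 1t for integer t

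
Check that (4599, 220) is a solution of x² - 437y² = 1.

Compute x² = 4599² = 21150801
Compute 437y² = 437·220² = 437·48400 = 21150800
x² - 437y² = 21150801 - 21150800 = 1
Since this equals 1, (4599, 220) is a solution.

Yes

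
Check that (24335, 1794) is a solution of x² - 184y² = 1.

Compute x² = 24335² = 592192225
Compute 184y² = 184·1794² = 184·3218436 = 592192224
x² - 184y² = 592192225 - 592192224 = 1
Since this equals 1, (24335, 1794) is a solution.

Yes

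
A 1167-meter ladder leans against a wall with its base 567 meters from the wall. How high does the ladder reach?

The ladder, wall, and ground form a right triangle with hypotenuse 1167 and one leg 567.
By the Pythagorean theorem: h² = 1167² - 567² = 1361889 - 321489 = 1040400
h = √1040400 = 1020 meters

1020 meters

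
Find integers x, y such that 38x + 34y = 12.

Step 1: Check solvability.
gcd(38, 34) = 2
Since 2 divides 12, solutions exist.

Step 2: Apply extended Euclidean algorithm to find gcd.
We find integers such that 38*x0 + 34*y0 = 2

Step 3: Scale the particular solution.
Multiply by 12/2 = 6:
x = -48, y = 54

Step 4: Verify.
38*(-48) + 34*(54) = 12 = 12 ✓

x = -48, y = 54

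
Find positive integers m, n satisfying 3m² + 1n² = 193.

Try small values of m and check whether (193 - 3m²)/1 is a perfect square.
m = 8: 3·8² = 192, so 1n² = 193 - 192 = 1, giving n² = 1, n = 1.
Check: 3·8² + 1·1² = 192 + 1 = 193 ✓

m = 8, n = 1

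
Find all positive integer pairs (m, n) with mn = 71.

The positive divisors of 71 are: 1, 71.
Each divisor d gives the pair (d, 71/d):
(1, 71), (71, 1)

(1, 71), (71, 1)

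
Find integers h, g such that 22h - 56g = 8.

Step 1: Check solvability.
gcd(22, 56) = 2
Since 2 divides 8, solutions exist.

Step 2: Apply extended Euclidean algorithm to find gcd.
We find integers such that 22*x0 + 56*y0 = 2

Step 3: Scale the particular solution.
Multiply by 8/2 = 4:
h = -20, g = -8

Step 4: Verify.
22*(-20) - 56*(-8) = 8 = 8 ✓

h = -20, g = -8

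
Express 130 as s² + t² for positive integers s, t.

We need to find integers s, t > 0 such that s² + t² = 130.
Trying s = 3: t² = 130 - 3² = 130 - 9 = 121
t = 11
Check: 3² + 11² = 9 + 121 = 130 ✓

130 = 3² + 11²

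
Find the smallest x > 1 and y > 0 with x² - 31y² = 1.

We seek the smallest positive integers (x, y) with x² - 31y² = 1, i.e., x² = 31y² + 1.
Try successive y values:
y = 1: x² = 31·1² + 1 = 32, not a perfect square
y = 2: x² = 31·2² + 1 = 125, not a perfect square
y = 3: x² = 31·3² + 1 = 280, not a perfect square
... continuing the search (or via continued fractions) ...
y = 273: x² = 31·273² + 1 = 2310400, x = 1520 ✓

Verify: 1520² - 31·273² = 2310400 - 2310399 = 1 ✓

x = 1520, y = 273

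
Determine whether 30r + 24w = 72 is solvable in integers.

Step 1: Compute gcd(30, 24).
gcd(30, 24) = 6

Step 2: Check divisibility.
Does 6 divide 72? 72 = 6 x 12, so yes.

By the theorem on linear Diophantine equations, 30r + 24w = 72 has integer solutions if and only if gcd(30, 24) divides 72. Since 6 | 72, solutions exist.

Yes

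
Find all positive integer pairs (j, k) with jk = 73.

The positive divisors of 73 are: 1, 73.
Each divisor d gives the pair (d, 73/d):
(1, 73), (73, 1)

(1, 73), (73, 1)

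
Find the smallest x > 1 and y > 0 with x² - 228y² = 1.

We seek the smallest positive integers (x, y) with x² - 228y² = 1, i.e., x² = 228y² + 1.
Try successive y values:
y = 1: x² = 228·1² + 1 = 229, not a perfect square
y = 2: x² = 228·2² + 1 = 913, not a perfect square
y = 3: x² = 228·3² + 1 = 2053, not a perfect square
... continuing the search (or via continued fractions) ...
y = 10: x² = 228·10² + 1 = 22801, x = 151 ✓

Verify: 151² - 228·10² = 22801 - 22800 = 1 ✓

x = 151, y = 10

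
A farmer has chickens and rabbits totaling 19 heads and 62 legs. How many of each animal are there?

Let c = chickens, r = rabbits.
Heads: c + r = 19
Legs: 2c + 4r = 62
From the first equation, c = 19 - r. Substitute:
2(19 - r) + 4r = 62
38 + 2r = 62
r = (62 - 38)/2 = 12
c = 19 - 12 = 7

Chickens: 7, Rabbits: 12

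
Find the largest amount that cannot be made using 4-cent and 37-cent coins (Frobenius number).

For two coprime denominations a and b, the Frobenius number (largest value not representable as a non-negative combination) is ab - a - b.
Here gcd(4, 37) = 1, so they are coprime.
F(4, 37) = 4·37 - 4 - 37 = 148 - 41 = 107

107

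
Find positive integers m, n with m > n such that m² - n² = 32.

Factor: m² - n² = (m+n)(m-n) = 32.
We need two factors of 32 with the same parity.
Use m+n = 16 and m-n = 2 (product 16·2 = 32).
Adding: 2m = 18, so m = 9.
Subtracting: 2n = 14, so n = 7.
Check: 9² - 7² = 81 - 49 = 32 ✓

m = 9, n = 7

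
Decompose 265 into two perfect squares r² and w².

We need to find integers r, w > 0 such that r² + w² = 265.
Trying r = 3: w² = 265 - 3² = 265 - 9 = 256
w = 16
Check: 3² + 16² = 9 + 256 = 265 ✓

265 = 3² + 16²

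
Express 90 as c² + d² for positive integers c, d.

We need to find integers c, d > 0 such that c² + d² = 90.
Trying c = 3: d² = 90 - 3² = 90 - 9 = 81
d = 9
Check: 3² + 9² = 9 + 81 = 90 ✓

90 = 3² + 9²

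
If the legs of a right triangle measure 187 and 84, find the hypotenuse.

c² = a² + b² = 187² + 84² = 34969 + 7056 = 42025
c = 205

205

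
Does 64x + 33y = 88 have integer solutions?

Step 1: Compute gcd(64, 33).
gcd(64, 33) = 1

Step 2: Check divisibility.
Does 1 divide 88? 88 = 1 x 88, so yes.

By the theorem on linear Diophantine equations, 64x + 33y = 88 has integer solutions if and only if gcd(64, 33) divides 88. Since 1 | 88, solutions exist.

Yes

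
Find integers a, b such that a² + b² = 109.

We need to find integers a, b > 0 such that a² + b² = 109.
Trying a = 3: b² = 109 - 3² = 109 - 9 = 100
b = 10
Check: 3² + 10² = 9 + 100 = 109 ✓

109 = 3² + 10²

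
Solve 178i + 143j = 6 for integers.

Step 1: Check solvability.
gcd(178, 143) = 1
Since 1 divides 6, solutions exist.

Step 2: Apply extended Euclidean algorithm to find gcd.
We find integers such that 178*x0 + 143*y0 = 1

Step 3: Scale the particular solution.
Multiply by 6/1 = 6:
i = -294, j = 366

Step 4: Verify.
178*(-294) + 143*(366) = 6 = 6 ✓

i = -294, j = 366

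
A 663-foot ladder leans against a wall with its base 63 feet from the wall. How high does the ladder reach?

The ladder, wall, and ground form a right triangle with hypotenuse 663 and one leg 63.
By the Pythagorean theorem: h² = 663² - 63² = 439569 - 3969 = 435600
h = √435600 = 660 feet

660 feet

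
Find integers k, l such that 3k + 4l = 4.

Step 1: Check solvability.
gcd(3, 4) = 1
Since 1 divides 4, solutions exist.

Step 2: Apply extended Euclidean algorithm to find gcd.
We find integers such that 3*x0 + 4*y0 = 1

Step 3: Scale the particular solution.
Multiply by 4/1 = 4:
k = -4, l = 4

Step 4: Verify.
3*(-4) + 4*(4) = 4 = 4 ✓

k = -4, l = 4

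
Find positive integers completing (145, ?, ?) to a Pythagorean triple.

We need the other leg and hypotenuse such that 145² + x² = c².
Take x = 408, c = 433: 145² + 408² = 21025 + 166464 = 187489 = 433² ✓
Triple: (145, 408, 433)

(145, 408, 433)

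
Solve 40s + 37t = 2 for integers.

Step 1: Check solvability.
gcd(40, 37) = 1
Since 1 divides 2, solutions exist.

Step 2: Apply extended Euclidean algorithm to find gcd.
We find integers such that 40*x0 + 37*y0 = 1

Step 3: Scale the particular solution.
Multiply by 2/1 = 2:
s = -24, t = 26

Step 4: Verify.
40*(-24) + 37*(26) = 2 = 2 ✓

s = -24, t = 26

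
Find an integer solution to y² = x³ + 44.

Try small integer x values and check whether x³ + 44 is a perfect square.
x = 5: x³ + 44 = 5³ + 44 = 125 + 44 = 169
Is 169 a perfect square? 13² = 169 ✓
So (x, y) = (5, -13) is a solution.

x = 5, y = -13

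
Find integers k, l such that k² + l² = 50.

We need to find integers k, l > 0 such that k² + l² = 50.
Trying k = 1: l² = 50 - 1² = 50 - 1 = 49
l = 7
Check: 1² + 7² = 1 + 49 = 50 ✓

50 = 1² + 7²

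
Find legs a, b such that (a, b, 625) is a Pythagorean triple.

We need a² + b² = 625² = 390625.
Trying: 527² + 336² = 277729 + 112896 = 390625 ✓

(527, 336, 625)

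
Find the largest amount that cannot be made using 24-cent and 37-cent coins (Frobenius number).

For two coprime denominations a and b, the Frobenius number (largest value not representable as a non-negative combination) is ab - a - b.
Here gcd(24, 37) = 1, so they are coprime.
F(24, 37) = 24·37 - 24 - 37 = 888 - 61 = 827

827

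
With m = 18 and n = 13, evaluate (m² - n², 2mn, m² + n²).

a = m² - n² = 324 - 169 = 155
b = 2mn = 2·18·13 = 468
c = m² + n² = 324 + 169 = 493
Verify: 155² + 468² = 24025 + 219024 = 243049 = 493² ✓

(155, 468, 493)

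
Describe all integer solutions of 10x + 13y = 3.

Step 1: Compute gcd(10, 13) = 1.
Since 1 divides 3, solutions exist.

Step 2: Find a particular solution using extended Euclidean algorithm.
We get x₀ = 12, y₀ = -9.
Check: 10*12 + 13*-9 = 3 = 3 ✓

Step 3: Write the general solution.
x = 12 + (13/1)t = 12 + 13t
y = -9 - (10/1)t = -9 - 10t
for any integer t.

x = 12 + 13t, y = -9 - 10t for integer t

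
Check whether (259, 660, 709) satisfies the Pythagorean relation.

Compute a² + b²:
259² + 660² = 67081 + 435600 = 502681
Compute c²:
709² = 502681
Since 502681 = 502681, it is a Pythagorean triple.

Yes, it is a Pythagorean triple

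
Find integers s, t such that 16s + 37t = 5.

Step 1: Check solvability.
gcd(16, 37) = 1
Since 1 divides 5, solutions exist.

Step 2: Apply extended Euclidean algorithm to find gcd.
We find integers such that 16*x0 + 37*y0 = 1

Step 3: Scale the particular solution.
Multiply by 5/1 = 5:
s = 35, t = -15

Step 4: Verify.
16*(35) + 37*(-15) = 5 = 5 ✓

s = 35, t = -15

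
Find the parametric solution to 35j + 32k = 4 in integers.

Step 1: Compute gcd(35, 32) = 1.
Since 1 divides 4, solutions exist.

Step 2: Find a particular solution using extended Euclidean algorithm.
We get j₀ = 44, k₀ = -48.
Check: 35*44 + 32*-48 = 4 = 4 ✓

Step 3: Write the general solution.
j = 44 + (32/1)t = 44 + 32t
k = -48 - (35/1)t = -48 - 35t
for any integer t.

j = 44 + 32t, k = -48 - 35t for integer t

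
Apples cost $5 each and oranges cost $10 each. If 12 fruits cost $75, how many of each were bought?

Let a = apples, o = oranges.
a + o = 12
5a + 10o = 75
Substitute o = 12 - a:
5a + 10(12 - a) = 75
(5 - 10)a = 75 - 120
-5a = -45
a = 9, o = 12 - 9 = 3

Apples: 9, Oranges: 3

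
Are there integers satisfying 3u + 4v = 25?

Step 1: Compute gcd(3, 4).
gcd(3, 4) = 1

Step 2: Check divisibility.
Does 1 divide 25? 25 = 1 x 25, so yes.

By the theorem on linear Diophantine equations, 3u + 4v = 25 has integer solutions if and only if gcd(3, 4) divides 25. Since 1 | 25, solutions exist.

Yes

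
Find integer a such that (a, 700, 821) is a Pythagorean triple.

a² = c² - b² = 821² - 700² = 674041 - 490000 = 184041
a = sqrt(184041) = 429

429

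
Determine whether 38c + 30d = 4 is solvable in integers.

Step 1: Compute gcd(38, 30).
gcd(38, 30) = 2

Step 2: Check divisibility.
Does 2 divide 4? 4 = 2 x 2, so yes.

By the theorem on linear Diophantine equations, 38c + 30d = 4 has integer solutions if and only if gcd(38, 30) divides 4. Since 2 | 4, solutions exist.

Yes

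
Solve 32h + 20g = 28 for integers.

Step 1: Check solvability.
gcd(32, 20) = 4
Since 4 divides 28, solutions exist.

Step 2: Apply extended Euclidean algorithm to find gcd.
We find integers such that 32*x0 + 20*y0 = 4

Step 3: Scale the particular solution.
Multiply by 28/4 = 7:
h = 14, g = -21

Step 4: Verify.
32*(14) + 20*(-21) = 28 = 28 ✓

h = 14, g = -21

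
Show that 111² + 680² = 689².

Compute a² + b²:
111² + 680² = 12321 + 462400 = 474721
Compute c²:
689² = 474721
Since 474721 = 474721, it is a Pythagorean triple.

Yes, it is a Pythagorean triple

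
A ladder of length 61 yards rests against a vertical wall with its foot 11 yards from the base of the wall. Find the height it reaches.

The ladder, wall, and ground form a right triangle with hypotenuse 61 and one leg 11.
By the Pythagorean theorem: h² = 61² - 11² = 3721 - 121 = 3600
h = √3600 = 60 yards

60 yards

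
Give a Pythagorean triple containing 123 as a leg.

We need the other leg and hypotenuse such that 123² + x² = c².
Take x = 836, c = 845: 123² + 836² = 15129 + 698896 = 714025 = 845² ✓
Triple: (123, 836, 845)

(123, 836, 845)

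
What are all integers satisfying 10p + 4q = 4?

Step 1: Compute gcd(10, 4) = 2.
Since 2 divides 4, solutions exist.

Step 2: Find a particular solution using extended Euclidean algorithm.
We get p₀ = 2, q₀ = -4.
Check: 10*2 + 4*-4 = 4 = 4 ✓

Step 3: Write the general solution.
p = 2 + (4/2)t = 2 + 2t
q = -4 - (10/2)t = -4 - 5t
for any integer t.

p = 2 + 2t, q = -4 - 5t for integer t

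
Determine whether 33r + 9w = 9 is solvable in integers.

Step 1: Compute gcd(33, 9).
gcd(33, 9) = 3

Step 2: Check divisibility.
Does 3 divide 9? 9 = 3 x 3, so yes.

By the theorem on linear Diophantine equations, 33r + 9w = 9 has integer solutions if and only if gcd(33, 9) divides 9. Since 3 | 9, solutions exist.

Yes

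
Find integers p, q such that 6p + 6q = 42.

Step 1: Check solvability.
gcd(6, 6) = 6
Since 6 divides 42, solutions exist.

Step 2: Apply extended Euclidean algorithm to find gcd.
We find integers such that 6*x0 + 6*y0 = 6

Step 3: Scale the particular solution.
Multiply by 42/6 = 7:
p = 0, q = 7

Step 4: Verify.
6*(0) + 6*(7) = 42 = 42 ✓

p = 0, q = 7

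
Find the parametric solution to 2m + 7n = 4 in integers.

Step 1: Compute gcd(2, 7) = 1.
Since 1 divides 4, solutions exist.

Step 2: Find a particular solution using extended Euclidean algorithm.
We get m₀ = -12, n₀ = 4.
Check: 2*-12 + 7*4 = 4 = 4 ✓

Step 3: Write the general solution.
m = -12 + (7/1)t = -12 + 7t
n = 4 - (2/1)t = 4 - 2t
for any integer t.

m = -12 + 7t, n = 4 - 2t for integer t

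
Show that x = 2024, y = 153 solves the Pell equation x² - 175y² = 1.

Compute x² = 2024² = 4096576
Compute 175y² = 175·153² = 175·23409 = 4096575
x² - 175y² = 4096576 - 4096575 = 1
Since this equals 1, (2024, 153) is a solution.

Yes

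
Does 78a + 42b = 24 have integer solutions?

Step 1: Compute gcd(78, 42).
gcd(78, 42) = 6

Step 2: Check divisibility.
Does 6 divide 24? 24 = 6 x 4, so yes.

By the theorem on linear Diophantine equations, 78a + 42b = 24 has integer solutions if and only if gcd(78, 42) divides 24. Since 6 | 24, solutions exist.

Yes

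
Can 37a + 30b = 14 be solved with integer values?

Step 1: Compute gcd(37, 30).
gcd(37, 30) = 1

Step 2: Check divisibility.
Does 1 divide 14? 14 = 1 x 14, so yes.

By the theorem on linear Diophantine equations, 37a + 30b = 14 has integer solutions if and only if gcd(37, 30) divides 14. Since 1 | 14, solutions exist.

Yes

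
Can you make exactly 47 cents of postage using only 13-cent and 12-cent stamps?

We need non-negative x, y with 13x + 12y = 47.
gcd(13, 12) = 1 divides 47, so integer solutions exist, but checking x = 0..3 shows none with y ≥ 0.
So 47 cannot be made with non-negative stamp counts.

No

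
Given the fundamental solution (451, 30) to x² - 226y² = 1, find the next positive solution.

Solutions to x² - Dy² = 1 are generated by powers of (x₀ + y₀√D).
The next solution satisfies x₁ + y₁√226 = (x₀ + y₀√226)², giving:
x₁ = x₀² + 226y₀² = 451² + 226·30² = 203401 + 203400 = 406801
y₁ = 2x₀y₀ = 2·451·30 = 27060

Verify: 406801² - 226·27060² = 165487053601 - 165487053600 = 1 ✓

x = 406801, y = 27060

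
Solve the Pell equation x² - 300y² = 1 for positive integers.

We seek the smallest positive integers (x, y) with x² - 300y² = 1, i.e., x² = 300y² + 1.
Try successive y values:
y = 1: x² = 300·1² + 1 = 301, not a perfect square
y = 2: x² = 300·2² + 1 = 1201, not a perfect square
y = 3: x² = 300·3² + 1 = 2701, not a perfect square
... continuing the search (or via continued fractions) ...
y = 78: x² = 300·78² + 1 = 1825201, x = 1351 ✓

Verify: 1351² - 300·78² = 1825201 - 1825200 = 1 ✓

x = 1351, y = 78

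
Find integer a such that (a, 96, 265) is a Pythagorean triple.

a² = c² - b² = 265² - 96² = 70225 - 9216 = 61009
a = sqrt(61009) = 247

247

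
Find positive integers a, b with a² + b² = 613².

We need a² + b² = 613² = 375769.
Trying: 35² + 612² = 1225 + 374544 = 375769 ✓

(35, 612, 613)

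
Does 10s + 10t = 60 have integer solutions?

Step 1: Compute gcd(10, 10).
gcd(10, 10) = 10

Step 2: Check divisibility.
Does 10 divide 60? 60 = 10 x 6, so yes.

By the theorem on linear Diophantine equations, 10s + 10t = 60 has integer solutions if and only if gcd(10, 10) divides 60. Since 10 | 60, solutions exist.

Yes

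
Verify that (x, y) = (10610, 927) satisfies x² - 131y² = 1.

Compute x² = 10610² = 112572100
Compute 131y² = 131·927² = 131·859329 = 112572099
x² - 131y² = 112572100 - 112572099 = 1
Since this equals 1, (10610, 927) is a solution.

Yes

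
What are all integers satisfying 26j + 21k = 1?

Step 1: Compute gcd(26, 21) = 1.
Since 1 divides 1, solutions exist.

Step 2: Find a particular solution using extended Euclidean algorithm.
We get j₀ = -4, k₀ = 5.
Check: 26*-4 + 21*5 = 1 = 1 ✓

Step 3: Write the general solution.
j = -4 + (21/1)t = -4 + 21t
k = 5 - (26/1)t = 5 - 26t
for any integer t.

j = -4 + 21t, k = 5 - 26t for integer t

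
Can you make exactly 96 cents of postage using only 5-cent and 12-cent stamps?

We need non-negative x, y with 5x + 12y = 96.
gcd(5, 12) = 1 divides 96, so integer solutions exist.
Search for a non-negative one: x = 0 gives 12y = 96 - 0 = 96, so y = 8.
Check: 5·0 + 12·8 = 96 ✓

Yes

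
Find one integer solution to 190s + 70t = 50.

Step 1: Check solvability.
gcd(190, 70) = 10
Since 10 divides 50, solutions exist.

Step 2: Apply extended Euclidean algorithm to find gcd.
We find integers such that 190*x0 + 70*y0 = 10

Step 3: Scale the particular solution.
Multiply by 50/10 = 5:
s = 15, t = -40

Step 4: Verify.
190*(15) + 70*(-40) = 50 = 50 ✓

s = 15, t = -40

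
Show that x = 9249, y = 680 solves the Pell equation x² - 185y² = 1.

Compute x² = 9249² = 85544001
Compute 185y² = 185·680² = 185·462400 = 85544000
x² - 185y² = 85544001 - 85544000 = 1
Since this equals 1, (9249, 680) is a solution.

Yes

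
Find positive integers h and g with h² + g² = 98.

We need to find integers h, g > 0 such that h² + g² = 98.
Trying h = 7: g² = 98 - 7² = 98 - 49 = 49
g = 7
Check: 7² + 7² = 49 + 49 = 98 ✓

98 = 7² + 7²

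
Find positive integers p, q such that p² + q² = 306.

Search for p with 306 - p² a perfect square.
p = 9: 306 - 9² = 306 - 81 = 225 = 15² ✓
So p = 9, q = 15.

p = 9, q = 15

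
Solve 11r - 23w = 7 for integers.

Step 1: Check solvability.
gcd(11, 23) = 1
Since 1 divides 7, solutions exist.

Step 2: Apply extended Euclidean algorithm to find gcd.
We find integers such that 11*x0 + 23*y0 = 1

Step 3: Scale the particular solution.
Multiply by 7/1 = 7:
r = -14, w = -7

Step 4: Verify.
11*(-14) - 23*(-7) = 7 = 7 ✓

r = -14, w = -7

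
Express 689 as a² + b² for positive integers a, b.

We need to find integers a, b > 0 such that a² + b² = 689.
Trying a = 8: b² = 689 - 8² = 689 - 64 = 625
b = 25
Check: 8² + 25² = 64 + 625 = 689 ✓

689 = 8² + 25²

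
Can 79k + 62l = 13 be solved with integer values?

Step 1: Compute gcd(79, 62).
gcd(79, 62) = 1

Step 2: Check divisibility.
Does 1 divide 13? 13 = 1 x 13, so yes.

By the theorem on linear Diophantine equations, 79k + 62l = 13 has integer solutions if and only if gcd(79, 62) divides 13. Since 1 | 13, solutions exist.

Yes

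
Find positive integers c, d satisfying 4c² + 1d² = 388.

Try small values of c and check whether (388 - 4c²)/1 is a perfect square.
c = 9: 4·9² = 324, so 1d² = 388 - 324 = 64, giving d² = 64, d = 8.
Check: 4·9² + 1·8² = 324 + 64 = 388 ✓

c = 9, d = 8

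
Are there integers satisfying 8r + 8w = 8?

Step 1: Compute gcd(8, 8).
gcd(8, 8) = 8

Step 2: Check divisibility.
Does 8 divide 8? 8 = 8 x 1, so yes.

By the theorem on linear Diophantine equations, 8r + 8w = 8 has integer solutions if and only if gcd(8, 8) divides 8. Since 8 | 8, solutions exist.

Yes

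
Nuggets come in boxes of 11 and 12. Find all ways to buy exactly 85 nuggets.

We need non-negative integers (x, y) with 11x + 12y = 85.
For each x in 0..7, check if 85 - 11x is a non-negative multiple of 12.
No x yields an integer y ≥ 0.

No solution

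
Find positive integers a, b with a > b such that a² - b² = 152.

Factor: a² - b² = (a+b)(a-b) = 152.
We need two factors of 152 with the same parity.
Use a+b = 76 and a-b = 2 (product 76·2 = 152).
Adding: 2a = 78, so a = 39.
Subtracting: 2b = 74, so b = 37.
Check: 39² - 37² = 1521 - 1369 = 152 ✓

a = 39, b = 37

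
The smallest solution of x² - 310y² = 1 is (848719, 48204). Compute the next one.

Solutions to x² - Dy² = 1 are generated by powers of (x₀ + y₀√D).
The next solution satisfies x₁ + y₁√310 = (x₀ + y₀√310)², giving:
x₁ = x₀² + 310y₀² = 848719² + 310·48204² = 720323940961 + 720323940960 = 1440647881921
y₁ = 2x₀y₀ = 2·848719·48204 = 81823301352

Verify: 1440647881921² - 310·81823301352² = 2075466319683463558650241 - 2075466319683463558650240 = 1 ✓

x = 1440647881921, y = 81823301352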